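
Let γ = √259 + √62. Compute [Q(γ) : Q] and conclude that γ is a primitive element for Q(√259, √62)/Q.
[Q(γ) : Q] = 4 (equivalently, Q(γ) = Q(√259, √62))

Obviously Q(γ) ⊆ Q(√259, √62), and [Q(√259, √62):Q] = 4 (since 259, 62 are distinct squarefree integers > 1 with 16058 not a perfect square). To show equality we compute the minimal polynomial of γ. From γ = √259 + √62: γ^2 = 259 + 2√(16058) + 62 = 321 + 2√(16058), so γ^2 - 321 = 2√(16058); squaring, (γ^2 - 321)^2 = 4·16058, i.e. γ^4 - 642γ^2 + 103041 - 64232 = 0, i.e. γ^4 - 642γ^2 + 38809 = 0. So γ is a root of x^4 - 642x^2 + 38809. This polynomial is irreducible over Q: it has no rational root (each ±√259 ± √62 is irrational), and any factorization into two quadratics over Q would force √(16058) ∈ Q (pairing opposite roots) or √259, √62 ∈ Q (other pairings), all impossible. Hence [Q(γ):Q] = 4 = [Q(√259, √62):Q], so Q(γ) = Q(√259, √62).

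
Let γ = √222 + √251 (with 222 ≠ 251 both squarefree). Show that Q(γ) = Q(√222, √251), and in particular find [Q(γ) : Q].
[Q(γ) : Q] = 4 (equivalently, Q(γ) = Q(√222, √251))

Obviously Q(γ) ⊆ Q(√222, √251), and [Q(√222, √251):Q] = 4 (since 222, 251 are distinct squarefree integers > 1 with 55722 not a perfect square). To show equality we compute the minimal polynomial of γ. From γ = √222 + √251: γ^2 = 222 + 2√(55722) + 251 = 473 + 2√(55722), so γ^2 - 473 = 2√(55722); squaring, (γ^2 - 473)^2 = 4·55722, i.e. γ^4 - 946γ^2 + 223729 - 222888 = 0, i.e. γ^4 - 946γ^2 + 841 = 0. So γ is a root of x^4 - 946x^2 + 841. This polynomial is irreducible over Q: it has no rational root (each ±√222 ± √251 is irrational), and any factorization into two quadratics over Q would force √(55722) ∈ Q (pairing opposite roots) or √222, √251 ∈ Q (other pairings), all impossible. Hence [Q(γ):Q] = 4 = [Q(√222, √251):Q], so Q(γ) = Q(√222, √251).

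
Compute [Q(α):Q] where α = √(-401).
[Q(α):Q] = 2

[Q(α):Q] equals the degree of the minimal polynomial of α. Here α^2 = -401 and x^2 + 401 is irreducible (d = -401 is squarefree, ≠ 1, hence not a square), so deg(m_α) = 2. Thus [Q(α):Q] = 2.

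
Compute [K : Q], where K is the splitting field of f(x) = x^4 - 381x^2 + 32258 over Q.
[K : Q] = 4

Solving the quadratic in x^2: x^2 = (381 ± √(381^2 - 4·32258))/2 = (381 ± √16129)/2 = (381 ± 127)/2, giving x^2 = 127 or x^2 = 254. So f(x) = (x^2 - 127)(x^2 - 254) and the roots of f are ±√127, ±√254. Hence the splitting field is K = Q(√127, √254). Since 127 and 254 are distinct squarefree integers > 1, their product 32258 is not a perfect square, so √254 ∉ Q(√127). By the tower law [K:Q] = [Q(√127,√254):Q(√127)] · [Q(√127):Q] = 2 · 2 = 4.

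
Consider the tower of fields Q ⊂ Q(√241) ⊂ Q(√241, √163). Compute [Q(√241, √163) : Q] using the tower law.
[Q(√241, √163) : Q] = 4

[Q(√241):Q] = 2 (min poly x^2 - 241, irreducible since 241 is squarefree > 1). For the top step, suppose √163 ∈ Q(√241), say √163 = c + d√241 with c, d ∈ Q. Squaring: 163 = c^2 + 241d^2 + 2cd√241. Since √241 ∉ Q this forces 2cd = 0. If d = 0 then √163 = c ∈ Q, contradicting 163 squarefree > 1. If c = 0 then 163 = 241d^2, so 241·163 = (241d)^2 is a perfect square in Q — but 241·163 = 39283 is not a perfect square (since 241 and 163 are distinct squarefree integers). Contradiction. Hence √163 ∉ Q(√241), so x^2 - 163 stays irreducible over Q(√241) and [Q(√241, √163) : Q(√241)] = 2. By the tower law, [Q(√241, √163) : Q] = 2 · 2 = 4.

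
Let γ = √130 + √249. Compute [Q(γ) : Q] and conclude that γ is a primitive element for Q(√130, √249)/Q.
[Q(γ) : Q] = 4 (equivalently, Q(γ) = Q(√130, √249))

Obviously Q(γ) ⊆ Q(√130, √249), and [Q(√130, √249):Q] = 4 (since 130, 249 are distinct squarefree integers > 1 with 32370 not a perfect square). To show equality we compute the minimal polynomial of γ. From γ = √130 + √249: γ^2 = 130 + 2√(32370) + 249 = 379 + 2√(32370), so γ^2 - 379 = 2√(32370); squaring, (γ^2 - 379)^2 = 4·32370, i.e. γ^4 - 758γ^2 + 143641 - 129480 = 0, i.e. γ^4 - 758γ^2 + 14161 = 0. So γ is a root of x^4 - 758x^2 + 14161. This polynomial is irreducible over Q: it has no rational root (each ±√130 ± √249 is irrational), and any factorization into two quadratics over Q would force √(32370) ∈ Q (pairing opposite roots) or √130, √249 ∈ Q (other pairings), all impossible. Hence [Q(γ):Q] = 4 = [Q(√130, √249):Q], so Q(γ) = Q(√130, √249).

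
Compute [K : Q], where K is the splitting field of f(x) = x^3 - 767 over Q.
[K : Q] = 6

The roots of x^3 - 767 are ∛767, ω∛767, ω^2∛767 where ω = e^(2πi/3) is a primitive cube root of unity, so K = Q(∛767, ω). Now [Q(∛767):Q] = 3 (since 767 is not a perfect cube, x^3 - 767 is irreducible) and [Q(ω):Q] = 2. Both 2 and 3 divide [K:Q], and [K:Q] ≤ 3·2 = 6, so [K:Q] = 6. (Equivalently: Q(∛767) ⊂ R but ω ∉ R, so [K : Q(∛767)] = 2.)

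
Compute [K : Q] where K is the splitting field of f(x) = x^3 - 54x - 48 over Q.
[K : Q] = 6

By the rational root test, any rational root of the monic integer polynomial f(x) = x^3 - 54x - 48 must be an integer dividing the constant term -48, i.e. one of ±{1, 2, 3, 4, 6, 8, 12, 16, 24, 48}. Evaluating: f(1) = -101, f(-1) = 5, f(2) = -148, f(-2) = 52, f(3) = -183, f(-3) = 87, f(4) = -200, f(-4) = 104, f(6) = -156, f(-6) = 60, f(8) = 32, f(-8) = -128, f(12) = 1032, f(-12) = -1128, f(16) = 3184, f(-16) = -3280, f(24) = 12480, f(-24) = -12576, f(48) = 107952, f(-48) = -108048; none is 0, so f has no rational root and is therefore irreducible over Q (a cubic with no linear factor over a field is irreducible). For an irreducible cubic, the Galois group is A_3 or S_3 according as the discriminant disc(f) = -4a^3 - 27b^2 = -4·(-54)^3 - 27·(-48)^2 = 567648 is or is not a square in Q. Here disc(f) = 567648 is not a perfect square in Q, so the Galois group of f over Q is not contained in A_3 and must be all of S_3. The splitting field has degree |S_3| = 6 over Q, so [K : Q] = 6.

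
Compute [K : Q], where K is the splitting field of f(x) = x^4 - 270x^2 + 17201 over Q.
[K : Q] = 4

Solving the quadratic in x^2: x^2 = (270 ± √(270^2 - 4·17201))/2 = (270 ± √4096)/2 = (270 ± 64)/2, giving x^2 = 167 or x^2 = 103. So f(x) = (x^2 - 167)(x^2 - 103) and the roots of f are ±√167, ±√103. Hence the splitting field is K = Q(√167, √103). Since 167 and 103 are distinct squarefree integers > 1, their product 17201 is not a perfect square, so √103 ∉ Q(√167). By the tower law [K:Q] = [Q(√167,√103):Q(√167)] · [Q(√167):Q] = 2 · 2 = 4.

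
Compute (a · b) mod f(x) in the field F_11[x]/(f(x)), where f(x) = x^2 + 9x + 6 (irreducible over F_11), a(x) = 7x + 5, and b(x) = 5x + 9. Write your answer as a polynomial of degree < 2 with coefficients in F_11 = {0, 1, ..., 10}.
a · b ≡ 4x (mod f(x))

Multiply in F_11[x]: a(x)·b(x) = (7x + 5)·(5x + 9) = 2x^2 + 1. This has degree ≥ 2, so divide by f(x) over F_11: 2x^2 + 1 = (2)·(x^2 + 9x + 6) + (4x). Hence a·b ≡ 4x (mod f). (F_11[x]/(f) is a field with 11^2 = 121 elements since f is irreducible of degree 2.)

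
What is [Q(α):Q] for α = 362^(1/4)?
[Q(α):Q] = 4

α is a root of x^4 - 362. By Eisenstein's criterion at the prime p = 2 (which divides the constant term 362 but p^2 = 4 does not, since 362 is squarefree), x^4 - 362 is irreducible over Q. Hence [Q(α):Q] = 4.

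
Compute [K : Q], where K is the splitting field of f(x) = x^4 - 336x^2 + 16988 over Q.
[K : Q] = 4

Solving the quadratic in x^2: x^2 = (336 ± √(336^2 - 4·16988))/2 = (336 ± √44944)/2 = (336 ± 212)/2, giving x^2 = 274 or x^2 = 62. So f(x) = (x^2 - 274)(x^2 - 62) and the roots of f are ±√274, ±√62. Hence the splitting field is K = Q(√274, √62). Since 274 and 62 are distinct squarefree integers > 1, their product 16988 is not a perfect square, so √62 ∉ Q(√274). By the tower law [K:Q] = [Q(√274,√62):Q(√274)] · [Q(√274):Q] = 2 · 2 = 4.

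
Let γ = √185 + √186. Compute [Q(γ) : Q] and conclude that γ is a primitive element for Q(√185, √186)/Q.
[Q(γ) : Q] = 4 (equivalently, Q(γ) = Q(√185, √186))

Obviously Q(γ) ⊆ Q(√185, √186), and [Q(√185, √186):Q] = 4 (since 185, 186 are distinct squarefree integers > 1 with 34410 not a perfect square). To show equality we compute the minimal polynomial of γ. From γ = √185 + √186: γ^2 = 185 + 2√(34410) + 186 = 371 + 2√(34410), so γ^2 - 371 = 2√(34410); squaring, (γ^2 - 371)^2 = 4·34410, i.e. γ^4 - 742γ^2 + 137641 - 137640 = 0, i.e. γ^4 - 742γ^2 + 1 = 0. So γ is a root of x^4 - 742x^2 + 1. This polynomial is irreducible over Q: it has no rational root (each ±√185 ± √186 is irrational), and any factorization into two quadratics over Q would force √(34410) ∈ Q (pairing opposite roots) or √185, √186 ∈ Q (other pairings), all impossible. Hence [Q(γ):Q] = 4 = [Q(√185, √186):Q], so Q(γ) = Q(√185, √186).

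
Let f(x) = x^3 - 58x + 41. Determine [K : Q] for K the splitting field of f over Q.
[K : Q] = 6

By the rational root test, any rational root of the monic integer polynomial f(x) = x^3 - 58x + 41 must be an integer dividing the constant term 41, i.e. one of ±{1, 41}. Evaluating: f(1) = -16, f(-1) = 98, f(41) = 66584, f(-41) = -66502; none is 0, so f has no rational root and is therefore irreducible over Q (a cubic with no linear factor over a field is irreducible). For an irreducible cubic, the Galois group is A_3 or S_3 according as the discriminant disc(f) = -4a^3 - 27b^2 = -4·(-58)^3 - 27·(41)^2 = 735061 is or is not a square in Q. Here disc(f) = 735061 is not a perfect square in Q, so the Galois group of f over Q is not contained in A_3 and must be all of S_3. The splitting field has degree |S_3| = 6 over Q, so [K : Q] = 6.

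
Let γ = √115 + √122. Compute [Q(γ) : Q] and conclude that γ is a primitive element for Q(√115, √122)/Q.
[Q(γ) : Q] = 4 (equivalently, Q(γ) = Q(√115, √122))

Obviously Q(γ) ⊆ Q(√115, √122), and [Q(√115, √122):Q] = 4 (since 115, 122 are distinct squarefree integers > 1 with 14030 not a perfect square). To show equality we compute the minimal polynomial of γ. From γ = √115 + √122: γ^2 = 115 + 2√(14030) + 122 = 237 + 2√(14030), so γ^2 - 237 = 2√(14030); squaring, (γ^2 - 237)^2 = 4·14030, i.e. γ^4 - 474γ^2 + 56169 - 56120 = 0, i.e. γ^4 - 474γ^2 + 49 = 0. So γ is a root of x^4 - 474x^2 + 49. This polynomial is irreducible over Q: it has no rational root (each ±√115 ± √122 is irrational), and any factorization into two quadratics over Q would force √(14030) ∈ Q (pairing opposite roots) or √115, √122 ∈ Q (other pairings), all impossible. Hence [Q(γ):Q] = 4 = [Q(√115, √122):Q], so Q(γ) = Q(√115, √122).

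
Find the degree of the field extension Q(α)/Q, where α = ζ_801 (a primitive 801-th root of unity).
[Q(α):Q] = 528

The minimal polynomial of ζ_801 over Q is the 801-th cyclotomic polynomial Φ_801(x), which is irreducible over Q and has degree φ(801) = 528. Hence [Q(α):Q] = φ(801) = 528.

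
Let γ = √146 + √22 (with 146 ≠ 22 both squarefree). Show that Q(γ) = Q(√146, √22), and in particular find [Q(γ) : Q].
[Q(γ) : Q] = 4 (equivalently, Q(γ) = Q(√146, √22))

Obviously Q(γ) ⊆ Q(√146, √22), and [Q(√146, √22):Q] = 4 (since 146, 22 are distinct squarefree integers > 1 with 3212 not a perfect square). To show equality we compute the minimal polynomial of γ. From γ = √146 + √22: γ^2 = 146 + 2√(3212) + 22 = 168 + 2√(3212), so γ^2 - 168 = 2√(3212); squaring, (γ^2 - 168)^2 = 4·3212, i.e. γ^4 - 336γ^2 + 28224 - 12848 = 0, i.e. γ^4 - 336γ^2 + 15376 = 0. So γ is a root of x^4 - 336x^2 + 15376. This polynomial is irreducible over Q: it has no rational root (each ±√146 ± √22 is irrational), and any factorization into two quadratics over Q would force √(3212) ∈ Q (pairing opposite roots) or √146, √22 ∈ Q (other pairings), all impossible. Hence [Q(γ):Q] = 4 = [Q(√146, √22):Q], so Q(γ) = Q(√146, √22).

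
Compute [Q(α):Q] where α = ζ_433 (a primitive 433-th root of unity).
[Q(α):Q] = 432

The minimal polynomial of ζ_433 over Q is the 433-th cyclotomic polynomial Φ_433(x), which is irreducible over Q and has degree φ(433) = 432. Hence [Q(α):Q] = φ(433) = 432.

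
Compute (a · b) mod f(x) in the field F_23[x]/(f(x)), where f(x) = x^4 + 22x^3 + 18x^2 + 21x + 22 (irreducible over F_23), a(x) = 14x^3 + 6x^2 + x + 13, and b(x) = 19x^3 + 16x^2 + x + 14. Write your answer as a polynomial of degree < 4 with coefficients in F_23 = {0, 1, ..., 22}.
a · b ≡ 8x^3 + 7x^2 + 19x + 14 (mod f(x))

Multiply in F_23[x]: a(x)·b(x) = (14x^3 + 6x^2 + x + 13)·(19x^3 + 16x^2 + x + 14) = 13x^6 + 16x^5 + 14x^4 + 5x^3 + 17x^2 + 4x + 21. This has degree ≥ 4, so divide by f(x) over F_23: 13x^6 + 16x^5 + 14x^4 + 5x^3 + 17x^2 + 4x + 21 = (13x^2 + 6x + 16)·(x^4 + 22x^3 + 18x^2 + 21x + 22) + (8x^3 + 7x^2 + 19x + 14). Hence a·b ≡ 8x^3 + 7x^2 + 19x + 14 (mod f). (F_23[x]/(f) is a field with 23^4 = 279841 elements since f is irreducible of degree 4.)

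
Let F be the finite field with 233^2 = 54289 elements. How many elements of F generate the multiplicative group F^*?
There are φ(54288) = 16128 primitive elements

F_q^* is cyclic of order q - 1 = 54288. A cyclic group of order m has exactly φ(m) generators. Here m = 54288 = 2^4 · 3^2 · 13 · 29, so the number of primitive elements is φ(54288) = 16128.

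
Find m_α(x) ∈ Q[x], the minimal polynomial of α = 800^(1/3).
m_α(x) = x^3 - 800

α satisfies α^3 = 800, so x^3 - 800 annihilates α. By the rational root test, a rational root p/q (in lowest terms) of x^3 - 800 would satisfy p^3 = 800 q^3, forcing q = 1 and p^3 = 800; but 800 is not a perfect cube, contradiction. A monic cubic over Q with no rational root is irreducible (any nontrivial factorization would include a linear factor). Hence x^3 - 800 is the minimal polynomial of α, and in particular [Q(α):Q] = 3.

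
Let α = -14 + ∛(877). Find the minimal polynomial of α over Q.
m_α(x) = x^3 + 42x^2 + 588x + 1867

Set β = α + 14 = ∛(877), so β^3 = 877. Then (α + 14)^3 - 877 = 0, i.e. α is a root of g(x) = (x + 14)^3 - 877 = x^3 + 42x^2 + 588x + 1867. Since g(x) = h(x + 14) where h(x) = x^3 - 877, and h is irreducible over Q (because 877 is not a perfect cube, so h has no rational root, and a monic cubic with no rational root is irreducible), g is also irreducible (irreducibility is preserved under the substitution x → x + 14). Hence m_α(x) = x^3 + 42x^2 + 588x + 1867.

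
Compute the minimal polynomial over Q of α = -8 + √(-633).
m_α(x) = x^2 + 16x + 697

From α + 8 = √(-633), squaring gives (α + 8)^2 = -633, i.e. α^2 + 16α + 64 = -633, so α^2 + 16α + 697 = 0. The discriminant of x^2 + 16x + 697 is (16)^2 - 4·(697) = 256 - 2788 = -2532, and 4·(-633) is not a perfect square in Q since -633 is squarefree and ≠ 1. Hence x^2 + 16x + 697 is irreducible over Q and is the minimal polynomial of α.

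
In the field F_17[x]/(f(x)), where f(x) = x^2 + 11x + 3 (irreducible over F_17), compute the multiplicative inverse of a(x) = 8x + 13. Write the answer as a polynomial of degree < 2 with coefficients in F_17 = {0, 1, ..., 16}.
a(x)^(-1) ≡ 8x + 7 (mod f(x))

Since f is irreducible over F_17, F_17[x]/(f) is a field and a(x) ≠ 0 has an inverse. Apply the extended Euclidean algorithm to f(x) and a(x) in F_17[x]: f(x) = (15x + 11)·a(x) + (13). The last nonzero remainder is the constant 13 = gcd(f, a) in F_17. Back-substituting through the division chain expresses 13 = s(x)·a(x) + t(x)·f(x) with s(x) ≡ 2x + 6 (mod f), so (2x + 6)·a(x) ≡ 13 (mod f). Multiplying by 13^(-1) ≡ 4 in F_17 gives a(x)^(-1) ≡ 4·(2x + 6) ≡ 8x + 7 (mod f). Check: (8x + 13)·(8x + 7) = 13x^2 + 7x + 6 ≡ 1 (mod x^2 + 11x + 3).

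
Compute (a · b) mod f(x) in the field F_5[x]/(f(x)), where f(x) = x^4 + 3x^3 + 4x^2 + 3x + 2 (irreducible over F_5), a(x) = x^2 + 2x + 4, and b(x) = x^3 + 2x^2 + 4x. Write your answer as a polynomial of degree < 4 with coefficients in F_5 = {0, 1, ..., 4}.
a · b ≡ 4x^2 + x + 3 (mod f(x))

Multiply in F_5[x]: a(x)·b(x) = (x^2 + 2x + 4)·(x^3 + 2x^2 + 4x) = x^5 + 4x^4 + 2x^3 + x^2 + x. This has degree ≥ 4, so divide by f(x) over F_5: x^5 + 4x^4 + 2x^3 + x^2 + x = (x + 1)·(x^4 + 3x^3 + 4x^2 + 3x + 2) + (4x^2 + x + 3). Hence a·b ≡ 4x^2 + x + 3 (mod f). (F_5[x]/(f) is a field with 5^4 = 625 elements since f is irreducible of degree 4.)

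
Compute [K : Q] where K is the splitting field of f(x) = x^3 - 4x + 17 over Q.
[K : Q] = 6

By the rational root test, any rational root of the monic integer polynomial f(x) = x^3 - 4x + 17 must be an integer dividing the constant term 17, i.e. one of ±{1, 17}. Evaluating: f(1) = 14, f(-1) = 20, f(17) = 4862, f(-17) = -4828; none is 0, so f has no rational root and is therefore irreducible over Q (a cubic with no linear factor over a field is irreducible). For an irreducible cubic, the Galois group is A_3 or S_3 according as the discriminant disc(f) = -4a^3 - 27b^2 = -4·(-4)^3 - 27·(17)^2 = -7547 is or is not a square in Q. Here disc(f) = -7547 is not a perfect square in Q, so the Galois group of f over Q is not contained in A_3 and must be all of S_3. The splitting field has degree |S_3| = 6 over Q, so [K : Q] = 6.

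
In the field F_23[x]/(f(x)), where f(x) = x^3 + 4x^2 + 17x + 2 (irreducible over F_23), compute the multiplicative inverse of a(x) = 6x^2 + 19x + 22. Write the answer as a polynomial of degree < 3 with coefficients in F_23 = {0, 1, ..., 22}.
a(x)^(-1) ≡ 11x^2 + 5x + 3 (mod f(x))

Since f is irreducible over F_23, F_23[x]/(f) is a field and a(x) ≠ 0 has an inverse. Apply the extended Euclidean algorithm to f(x) and a(x) in F_23[x]: f(x) = (4x + 11)·a(x) + (19x + 13);  a(x) = (10x + 22)·(19x + 13) + (12). The last nonzero remainder is the constant 12 = gcd(f, a) in F_23. Back-substituting through the division chain expresses 12 = s(x)·a(x) + t(x)·f(x) with s(x) ≡ 17x^2 + 14x + 13 (mod f), so (17x^2 + 14x + 13)·a(x) ≡ 12 (mod f). Multiplying by 12^(-1) ≡ 2 in F_23 gives a(x)^(-1) ≡ 2·(17x^2 + 14x + 13) ≡ 11x^2 + 5x + 3 (mod f). Check: (6x^2 + 19x + 22)·(11x^2 + 5x + 3) = 20x^4 + 9x^3 + 10x^2 + 6x + 20 ≡ 1 (mod x^3 + 4x^2 + 17x + 2).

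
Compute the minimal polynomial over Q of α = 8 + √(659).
m_α(x) = x^2 - 16x - 595

From α - 8 = √(659), squaring gives (α - 8)^2 = 659, i.e. α^2 - 16α + 64 = 659, so α^2 - 16α - 595 = 0. The discriminant of x^2 - 16x - 595 is (-16)^2 - 4·(-595) = 256 + 2380 = 2636, and 4·(659) is not a perfect square in Q since 659 is squarefree and ≠ 1. Hence x^2 - 16x - 595 is irreducible over Q and is the minimal polynomial of α.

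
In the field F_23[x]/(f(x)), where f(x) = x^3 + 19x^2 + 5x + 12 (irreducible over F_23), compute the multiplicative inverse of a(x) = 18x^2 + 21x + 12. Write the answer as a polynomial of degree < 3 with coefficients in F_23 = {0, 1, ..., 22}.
a(x)^(-1) ≡ 6x^2 + 8x + 14 (mod f(x))

Since f is irreducible over F_23, F_23[x]/(f) is a field and a(x) ≠ 0 has an inverse. Apply the extended Euclidean algorithm to f(x) and a(x) in F_23[x]: f(x) = (9x + 11)·a(x) + (11x + 18);  a(x) = (10x + 19)·(11x + 18) + (15). The last nonzero remainder is the constant 15 = gcd(f, a) in F_23. Back-substituting through the division chain expresses 15 = s(x)·a(x) + t(x)·f(x) with s(x) ≡ 21x^2 + 5x + 3 (mod f), so (21x^2 + 5x + 3)·a(x) ≡ 15 (mod f). Multiplying by 15^(-1) ≡ 20 in F_23 gives a(x)^(-1) ≡ 20·(21x^2 + 5x + 3) ≡ 6x^2 + 8x + 14 (mod f). Check: (18x^2 + 21x + 12)·(6x^2 + 8x + 14) = 16x^4 + 17x^3 + 9x^2 + 22x + 7 ≡ 1 (mod x^3 + 19x^2 + 5x + 12).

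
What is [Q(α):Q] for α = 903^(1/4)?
[Q(α):Q] = 4

α is a root of x^4 - 903. By Eisenstein's criterion at the prime p = 3 (which divides the constant term 903 but p^2 = 9 does not, since 903 is squarefree), x^4 - 903 is irreducible over Q. Hence [Q(α):Q] = 4.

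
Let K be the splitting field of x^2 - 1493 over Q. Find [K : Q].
[K : Q] = 2

f(x) = x^2 - 1493 factors as (x - √1493)(x + √1493). The splitting field is K = Q(√1493). Since 1493 is squarefree and > 1, it is not a perfect square, so x^2 - 1493 is irreducible over Q and [Q(√1493) : Q] = 2. Hence [K : Q] = 2.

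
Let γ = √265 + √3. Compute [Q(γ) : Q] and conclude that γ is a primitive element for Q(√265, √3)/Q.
[Q(γ) : Q] = 4 (equivalently, Q(γ) = Q(√265, √3))

Obviously Q(γ) ⊆ Q(√265, √3), and [Q(√265, √3):Q] = 4 (since 265, 3 are distinct squarefree integers > 1 with 795 not a perfect square). To show equality we compute the minimal polynomial of γ. From γ = √265 + √3: γ^2 = 265 + 2√(795) + 3 = 268 + 2√(795), so γ^2 - 268 = 2√(795); squaring, (γ^2 - 268)^2 = 4·795, i.e. γ^4 - 536γ^2 + 71824 - 3180 = 0, i.e. γ^4 - 536γ^2 + 68644 = 0. So γ is a root of x^4 - 536x^2 + 68644. This polynomial is irreducible over Q: it has no rational root (each ±√265 ± √3 is irrational), and any factorization into two quadratics over Q would force √(795) ∈ Q (pairing opposite roots) or √265, √3 ∈ Q (other pairings), all impossible. Hence [Q(γ):Q] = 4 = [Q(√265, √3):Q], so Q(γ) = Q(√265, √3).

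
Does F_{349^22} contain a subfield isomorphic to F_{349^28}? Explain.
No: F_{349^28} is not a subfield of F_{349^22}

F_{p^m} embeds in F_{p^n} iff m | n. Here 28 ∤ 22 (since 22 = 0·28 + 22 with remainder 22 ≠ 0), so F_{349^28} is not a subfield of F_{349^22}. Equivalently: if it were, the tower law would give 28 = [F_{349^28}:F_349] dividing [F_{349^22}:F_349] = 22, contradiction.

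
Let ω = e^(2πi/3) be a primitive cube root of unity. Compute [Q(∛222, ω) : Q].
[Q(∛222, ω) : Q] = 6

[Q(∛222):Q] = 3 (min poly x^3 - 222, irreducible since 222 is not a perfect cube). [Q(ω):Q] = 2 (min poly x^2 + x + 1). Since Q(∛222) ⊂ R and ω ∉ R, we have ω ∉ Q(∛222), so x^2 + x + 1 remains irreducible over Q(∛222) and [Q(∛222, ω) : Q(∛222)] = 2. By the tower law, [Q(∛222, ω) : Q] = 3 · 2 = 6. (In fact Q(∛222, ω) is the splitting field of x^3 - 222 over Q.)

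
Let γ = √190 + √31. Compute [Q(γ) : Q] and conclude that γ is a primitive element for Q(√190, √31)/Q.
[Q(γ) : Q] = 4 (equivalently, Q(γ) = Q(√190, √31))

Obviously Q(γ) ⊆ Q(√190, √31), and [Q(√190, √31):Q] = 4 (since 190, 31 are distinct squarefree integers > 1 with 5890 not a perfect square). To show equality we compute the minimal polynomial of γ. From γ = √190 + √31: γ^2 = 190 + 2√(5890) + 31 = 221 + 2√(5890), so γ^2 - 221 = 2√(5890); squaring, (γ^2 - 221)^2 = 4·5890, i.e. γ^4 - 442γ^2 + 48841 - 23560 = 0, i.e. γ^4 - 442γ^2 + 25281 = 0. So γ is a root of x^4 - 442x^2 + 25281. This polynomial is irreducible over Q: it has no rational root (each ±√190 ± √31 is irrational), and any factorization into two quadratics over Q would force √(5890) ∈ Q (pairing opposite roots) or √190, √31 ∈ Q (other pairings), all impossible. Hence [Q(γ):Q] = 4 = [Q(√190, √31):Q], so Q(γ) = Q(√190, √31).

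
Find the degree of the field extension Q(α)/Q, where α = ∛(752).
[Q(α):Q] = 3

The minimal polynomial of α is x^3 - 752, irreducible over Q since 752 is not a perfect cube (so x^3 - 752 has no rational root). Hence [Q(α):Q] = deg(m_α) = 3.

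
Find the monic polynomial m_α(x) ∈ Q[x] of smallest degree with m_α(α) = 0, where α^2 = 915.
m_α(x) = x^2 - 915

α satisfies α^2 - 915 = 0, so x^2 - 915 annihilates α. Since d = 915 is squarefree and ≠ 1, it is not a perfect square in Q, so x^2 - 915 has no rational root and is therefore irreducible over Q (a degree-2 polynomial over a field is irreducible iff it has no root). Hence m_α(x) = x^2 - 915.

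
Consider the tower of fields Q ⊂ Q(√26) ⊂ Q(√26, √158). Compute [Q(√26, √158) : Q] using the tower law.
[Q(√26, √158) : Q] = 4

[Q(√26):Q] = 2 (min poly x^2 - 26, irreducible since 26 is squarefree > 1). For the top step, suppose √158 ∈ Q(√26), say √158 = c + d√26 with c, d ∈ Q. Squaring: 158 = c^2 + 26d^2 + 2cd√26. Since √26 ∉ Q this forces 2cd = 0. If d = 0 then √158 = c ∈ Q, contradicting 158 squarefree > 1. If c = 0 then 158 = 26d^2, so 26·158 = (26d)^2 is a perfect square in Q — but 26·158 = 4108 is not a perfect square (since 26 and 158 are distinct squarefree integers). Contradiction. Hence √158 ∉ Q(√26), so x^2 - 158 stays irreducible over Q(√26) and [Q(√26, √158) : Q(√26)] = 2. By the tower law, [Q(√26, √158) : Q] = 2 · 2 = 4.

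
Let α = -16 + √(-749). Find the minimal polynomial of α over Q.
m_α(x) = x^2 + 32x + 1005

From α + 16 = √(-749), squaring gives (α + 16)^2 = -749, i.e. α^2 + 32α + 256 = -749, so α^2 + 32α + 1005 = 0. The discriminant of x^2 + 32x + 1005 is (32)^2 - 4·(1005) = 1024 - 4020 = -2996, and 4·(-749) is not a perfect square in Q since -749 is squarefree and ≠ 1. Hence x^2 + 32x + 1005 is irreducible over Q and is the minimal polynomial of α.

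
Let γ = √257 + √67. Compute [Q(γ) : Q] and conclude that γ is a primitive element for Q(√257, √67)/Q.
[Q(γ) : Q] = 4 (equivalently, Q(γ) = Q(√257, √67))

Obviously Q(γ) ⊆ Q(√257, √67), and [Q(√257, √67):Q] = 4 (since 257, 67 are distinct squarefree integers > 1 with 17219 not a perfect square). To show equality we compute the minimal polynomial of γ. From γ = √257 + √67: γ^2 = 257 + 2√(17219) + 67 = 324 + 2√(17219), so γ^2 - 324 = 2√(17219); squaring, (γ^2 - 324)^2 = 4·17219, i.e. γ^4 - 648γ^2 + 104976 - 68876 = 0, i.e. γ^4 - 648γ^2 + 36100 = 0. So γ is a root of x^4 - 648x^2 + 36100. This polynomial is irreducible over Q: it has no rational root (each ±√257 ± √67 is irrational), and any factorization into two quadratics over Q would force √(17219) ∈ Q (pairing opposite roots) or √257, √67 ∈ Q (other pairings), all impossible. Hence [Q(γ):Q] = 4 = [Q(√257, √67):Q], so Q(γ) = Q(√257, √67).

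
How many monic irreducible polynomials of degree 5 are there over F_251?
There are 199250125200 monic irreducible polynomials of degree 5 over F_251

Each element of F_{251^5} that lies in no proper subfield is a root of exactly one monic irreducible of degree 5 over F_251, and each such polynomial has 5 distinct roots in F_{251^5}. By Möbius inversion the count is N_251(5) = (1/5) Σ_{d|5} μ(5/d) · 251^d = (1/5)(μ(5)·251^1 + μ(1)·251^5) = 996250626000/5 = 199250125200.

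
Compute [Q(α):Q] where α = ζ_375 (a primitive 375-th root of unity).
[Q(α):Q] = 200

The minimal polynomial of ζ_375 over Q is the 375-th cyclotomic polynomial Φ_375(x), which is irreducible over Q and has degree φ(375) = 200. Hence [Q(α):Q] = φ(375) = 200.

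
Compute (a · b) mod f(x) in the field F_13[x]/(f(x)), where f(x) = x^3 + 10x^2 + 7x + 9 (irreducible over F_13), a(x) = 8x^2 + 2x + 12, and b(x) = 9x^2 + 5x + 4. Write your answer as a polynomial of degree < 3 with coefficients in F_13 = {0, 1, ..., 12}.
a · b ≡ 11x (mod f(x))

Multiply in F_13[x]: a(x)·b(x) = (8x^2 + 2x + 12)·(9x^2 + 5x + 4) = 7x^4 + 6x^3 + 7x^2 + 3x + 9. This has degree ≥ 3, so divide by f(x) over F_13: 7x^4 + 6x^3 + 7x^2 + 3x + 9 = (7x + 1)·(x^3 + 10x^2 + 7x + 9) + (11x). Hence a·b ≡ 11x (mod f). (F_13[x]/(f) is a field with 13^3 = 2197 elements since f is irreducible of degree 3.)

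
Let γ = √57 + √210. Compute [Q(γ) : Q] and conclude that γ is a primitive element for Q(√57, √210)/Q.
[Q(γ) : Q] = 4 (equivalently, Q(γ) = Q(√57, √210))

Obviously Q(γ) ⊆ Q(√57, √210), and [Q(√57, √210):Q] = 4 (since 57, 210 are distinct squarefree integers > 1 with 11970 not a perfect square). To show equality we compute the minimal polynomial of γ. From γ = √57 + √210: γ^2 = 57 + 2√(11970) + 210 = 267 + 2√(11970), so γ^2 - 267 = 2√(11970); squaring, (γ^2 - 267)^2 = 4·11970, i.e. γ^4 - 534γ^2 + 71289 - 47880 = 0, i.e. γ^4 - 534γ^2 + 23409 = 0. So γ is a root of x^4 - 534x^2 + 23409. This polynomial is irreducible over Q: it has no rational root (each ±√57 ± √210 is irrational), and any factorization into two quadratics over Q would force √(11970) ∈ Q (pairing opposite roots) or √57, √210 ∈ Q (other pairings), all impossible. Hence [Q(γ):Q] = 4 = [Q(√57, √210):Q], so Q(γ) = Q(√57, √210).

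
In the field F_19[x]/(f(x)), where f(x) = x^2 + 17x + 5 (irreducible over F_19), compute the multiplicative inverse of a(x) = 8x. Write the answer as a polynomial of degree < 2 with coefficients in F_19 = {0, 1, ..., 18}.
a(x)^(-1) ≡ 9x + 1 (mod f(x))

Since f is irreducible over F_19, F_19[x]/(f) is a field and a(x) ≠ 0 has an inverse. Apply the extended Euclidean algorithm to f(x) and a(x) in F_19[x]: f(x) = (12x + 14)·a(x) + (5). The last nonzero remainder is the constant 5 = gcd(f, a) in F_19. Back-substituting through the division chain expresses 5 = s(x)·a(x) + t(x)·f(x) with s(x) ≡ 7x + 5 (mod f), so (7x + 5)·a(x) ≡ 5 (mod f). Multiplying by 5^(-1) ≡ 4 in F_19 gives a(x)^(-1) ≡ 4·(7x + 5) ≡ 9x + 1 (mod f). Check: (8x)·(9x + 1) = 15x^2 + 8x ≡ 1 (mod x^2 + 17x + 5).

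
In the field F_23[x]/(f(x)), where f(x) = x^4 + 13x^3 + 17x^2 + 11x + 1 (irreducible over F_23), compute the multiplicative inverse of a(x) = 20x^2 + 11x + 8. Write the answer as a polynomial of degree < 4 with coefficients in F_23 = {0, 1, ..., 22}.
a(x)^(-1) ≡ 20x^3 + 11x^2 + 6 (mod f(x))

Since f is irreducible over F_23, F_23[x]/(f) is a field and a(x) ≠ 0 has an inverse. Apply the extended Euclidean algorithm to f(x) and a(x) in F_23[x]: f(x) = (15x^2 + 20x + 8)·a(x) + (16x + 6);  a(x) = (7x + 11)·(16x + 6) + (11). The last nonzero remainder is the constant 11 = gcd(f, a) in F_23. Back-substituting through the division chain expresses 11 = s(x)·a(x) + t(x)·f(x) with s(x) ≡ 13x^3 + 6x^2 + 20 (mod f), so (13x^3 + 6x^2 + 20)·a(x) ≡ 11 (mod f). Multiplying by 11^(-1) ≡ 21 in F_23 gives a(x)^(-1) ≡ 21·(13x^3 + 6x^2 + 20) ≡ 20x^3 + 11x^2 + 6 (mod f). Check: (20x^2 + 11x + 8)·(20x^3 + 11x^2 + 6) = 9x^5 + 3x^4 + 5x^3 + x^2 + 20x + 2 ≡ 1 (mod x^4 + 13x^3 + 17x^2 + 11x + 1).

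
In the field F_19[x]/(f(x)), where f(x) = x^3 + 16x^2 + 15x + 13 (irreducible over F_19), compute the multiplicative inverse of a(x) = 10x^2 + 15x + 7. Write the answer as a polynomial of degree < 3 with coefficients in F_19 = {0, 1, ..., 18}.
a(x)^(-1) ≡ 10x^2 + 8x + 10 (mod f(x))

Since f is irreducible over F_19, F_19[x]/(f) is a field and a(x) ≠ 0 has an inverse. Apply the extended Euclidean algorithm to f(x) and a(x) in F_19[x]: f(x) = (2x + 10)·a(x) + (3x);  a(x) = (16x + 5)·(3x) + (7). The last nonzero remainder is the constant 7 = gcd(f, a) in F_19. Back-substituting through the division chain expresses 7 = s(x)·a(x) + t(x)·f(x) with s(x) ≡ 13x^2 + 18x + 13 (mod f), so (13x^2 + 18x + 13)·a(x) ≡ 7 (mod f). Multiplying by 7^(-1) ≡ 11 in F_19 gives a(x)^(-1) ≡ 11·(13x^2 + 18x + 13) ≡ 10x^2 + 8x + 10 (mod f). Check: (10x^2 + 15x + 7)·(10x^2 + 8x + 10) = 5x^4 + 2x^3 + 5x^2 + 16x + 13 ≡ 1 (mod x^3 + 16x^2 + 15x + 13).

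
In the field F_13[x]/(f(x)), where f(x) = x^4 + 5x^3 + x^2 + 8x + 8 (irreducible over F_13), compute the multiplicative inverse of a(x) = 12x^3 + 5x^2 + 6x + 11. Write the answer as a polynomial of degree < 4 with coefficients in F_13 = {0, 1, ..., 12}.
a(x)^(-1) ≡ 9x^3 + 11x^2 + 9 (mod f(x))

Since f is irreducible over F_13, F_13[x]/(f) is a field and a(x) ≠ 0 has an inverse. Apply the extended Euclidean algorithm to f(x) and a(x) in F_13[x]: f(x) = (12x + 3)·a(x) + (5x^2 + x + 1);  a(x) = (5x)·(5x^2 + x + 1) + (x + 11);  (5x^2 + x + 1) = (5x + 11)·(x + 11) + (10). The last nonzero remainder is the constant 10 = gcd(f, a) in F_13. Back-substituting through the division chain expresses 10 = s(x)·a(x) + t(x)·f(x) with s(x) ≡ 12x^3 + 6x^2 + 12 (mod f), so (12x^3 + 6x^2 + 12)·a(x) ≡ 10 (mod f). Multiplying by 10^(-1) ≡ 4 in F_13 gives a(x)^(-1) ≡ 4·(12x^3 + 6x^2 + 12) ≡ 9x^3 + 11x^2 + 9 (mod f). Check: (12x^3 + 5x^2 + 6x + 11)·(9x^3 + 11x^2 + 9) = 4x^6 + 8x^5 + 5x^4 + 10x^2 + 2x + 8 ≡ 1 (mod x^4 + 5x^3 + x^2 + 8x + 8).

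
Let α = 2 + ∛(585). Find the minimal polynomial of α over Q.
m_α(x) = x^3 - 6x^2 + 12x - 593

Set β = α - 2 = ∛(585), so β^3 = 585. Then (α - 2)^3 - 585 = 0, i.e. α is a root of g(x) = (x - 2)^3 - 585 = x^3 - 6x^2 + 12x - 593. Since g(x) = h(x - 2) where h(x) = x^3 - 585, and h is irreducible over Q (because 585 is not a perfect cube, so h has no rational root, and a monic cubic with no rational root is irreducible), g is also irreducible (irreducibility is preserved under the substitution x → x - 2). Hence m_α(x) = x^3 - 6x^2 + 12x - 593.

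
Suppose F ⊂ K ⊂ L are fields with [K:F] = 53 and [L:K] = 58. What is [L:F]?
[L:F] = 3074

The tower law says that for any tower of field extensions F ⊂ K ⊂ L with finite degrees, [L:F] = [L:K] · [K:F]. Here this gives [L:F] = 58 · 53 = 3074.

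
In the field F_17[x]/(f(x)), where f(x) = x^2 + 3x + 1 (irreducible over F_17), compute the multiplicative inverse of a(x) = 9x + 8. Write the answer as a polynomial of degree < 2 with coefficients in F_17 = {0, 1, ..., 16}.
a(x)^(-1) ≡ 3x + 12 (mod f(x))

Since f is irreducible over F_17, F_17[x]/(f) is a field and a(x) ≠ 0 has an inverse. Apply the extended Euclidean algorithm to f(x) and a(x) in F_17[x]: f(x) = (2x + 8)·a(x) + (5). The last nonzero remainder is the constant 5 = gcd(f, a) in F_17. Back-substituting through the division chain expresses 5 = s(x)·a(x) + t(x)·f(x) with s(x) ≡ 15x + 9 (mod f), so (15x + 9)·a(x) ≡ 5 (mod f). Multiplying by 5^(-1) ≡ 7 in F_17 gives a(x)^(-1) ≡ 7·(15x + 9) ≡ 3x + 12 (mod f). Check: (9x + 8)·(3x + 12) = 10x^2 + 13x + 11 ≡ 1 (mod x^2 + 3x + 1).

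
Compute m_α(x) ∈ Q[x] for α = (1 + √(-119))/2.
m_α(x) = x^2 - x + 30

From 2α - 1 = √(-119), squaring gives (2α - 1)^2 = -119, i.e. 4α^2 - 4α + 1 = -119, so α^2 - α + (1 + 119)/4 = 0. Since -119 ≡ 1 (mod 4), (1 + 119)/4 = 30 ∈ Z. The polynomial x^2 - x + 30 has discriminant 1 - 4·(30) = -119, which is not a perfect square in Q (d = -119 is squarefree and ≠ 1), so x^2 - x + 30 is irreducible over Q. It is the minimal polynomial of α.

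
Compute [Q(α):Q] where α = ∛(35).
[Q(α):Q] = 3

The minimal polynomial of α is x^3 - 35, irreducible over Q since 35 is not a perfect cube (so x^3 - 35 has no rational root). Hence [Q(α):Q] = deg(m_α) = 3.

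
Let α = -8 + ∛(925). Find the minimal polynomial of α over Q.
m_α(x) = x^3 + 24x^2 + 192x - 413

Set β = α + 8 = ∛(925), so β^3 = 925. Then (α + 8)^3 - 925 = 0, i.e. α is a root of g(x) = (x + 8)^3 - 925 = x^3 + 24x^2 + 192x - 413. Since g(x) = h(x + 8) where h(x) = x^3 - 925, and h is irreducible over Q (because 925 is not a perfect cube, so h has no rational root, and a monic cubic with no rational root is irreducible), g is also irreducible (irreducibility is preserved under the substitution x → x + 8). Hence m_α(x) = x^3 + 24x^2 + 192x - 413.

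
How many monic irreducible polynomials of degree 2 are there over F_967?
There are 467061 monic irreducible polynomials of degree 2 over F_967

Each element of F_{967^2} that lies in no proper subfield is a root of exactly one monic irreducible of degree 2 over F_967, and each such polynomial has 2 distinct roots in F_{967^2}. By Möbius inversion the count is N_967(2) = (1/2) Σ_{d|2} μ(2/d) · 967^d = (1/2)(μ(2)·967^1 + μ(1)·967^2) = 934122/2 = 467061.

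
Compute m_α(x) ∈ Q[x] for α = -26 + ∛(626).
m_α(x) = x^3 + 78x^2 + 2028x + 16950

Set β = α + 26 = ∛(626), so β^3 = 626. Then (α + 26)^3 - 626 = 0, i.e. α is a root of g(x) = (x + 26)^3 - 626 = x^3 + 78x^2 + 2028x + 16950. Since g(x) = h(x + 26) where h(x) = x^3 - 626, and h is irreducible over Q (because 626 is not a perfect cube, so h has no rational root, and a monic cubic with no rational root is irreducible), g is also irreducible (irreducibility is preserved under the substitution x → x + 26). Hence m_α(x) = x^3 + 78x^2 + 2028x + 16950.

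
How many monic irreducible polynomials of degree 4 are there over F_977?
There are 227781164328 monic irreducible polynomials of degree 4 over F_977

Each element of F_{977^4} that lies in no proper subfield is a root of exactly one monic irreducible of degree 4 over F_977, and each such polynomial has 4 distinct roots in F_{977^4}. By Möbius inversion the count is N_977(4) = (1/4) Σ_{d|4} μ(4/d) · 977^d = (1/4)(μ(4)·977^1 + μ(2)·977^2 + μ(1)·977^4) = 911124657312/4 = 227781164328.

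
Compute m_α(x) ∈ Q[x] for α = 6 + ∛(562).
m_α(x) = x^3 - 18x^2 + 108x - 778

Set β = α - 6 = ∛(562), so β^3 = 562. Then (α - 6)^3 - 562 = 0, i.e. α is a root of g(x) = (x - 6)^3 - 562 = x^3 - 18x^2 + 108x - 778. Since g(x) = h(x - 6) where h(x) = x^3 - 562, and h is irreducible over Q (because 562 is not a perfect cube, so h has no rational root, and a monic cubic with no rational root is irreducible), g is also irreducible (irreducibility is preserved under the substitution x → x - 6). Hence m_α(x) = x^3 - 18x^2 + 108x - 778.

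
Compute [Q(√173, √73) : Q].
[Q(√173, √73) : Q] = 4

[Q(√173):Q] = 2 (min poly x^2 - 173, irreducible since 173 is squarefree > 1). For the top step, suppose √73 ∈ Q(√173), say √73 = c + d√173 with c, d ∈ Q. Squaring: 73 = c^2 + 173d^2 + 2cd√173. Since √173 ∉ Q this forces 2cd = 0. If d = 0 then √73 = c ∈ Q, contradicting 73 squarefree > 1. If c = 0 then 73 = 173d^2, so 173·73 = (173d)^2 is a perfect square in Q — but 173·73 = 12629 is not a perfect square (since 173 and 73 are distinct squarefree integers). Contradiction. Hence √73 ∉ Q(√173), so x^2 - 73 stays irreducible over Q(√173) and [Q(√173, √73) : Q(√173)] = 2. By the tower law, [Q(√173, √73) : Q] = 2 · 2 = 4.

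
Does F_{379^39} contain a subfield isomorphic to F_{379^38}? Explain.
No: F_{379^38} is not a subfield of F_{379^39}

F_{p^m} embeds in F_{p^n} iff m | n. Here 38 ∤ 39 (since 39 = 1·38 + 1 with remainder 1 ≠ 0), so F_{379^38} is not a subfield of F_{379^39}. Equivalently: if it were, the tower law would give 38 = [F_{379^38}:F_379] dividing [F_{379^39}:F_379] = 39, contradiction.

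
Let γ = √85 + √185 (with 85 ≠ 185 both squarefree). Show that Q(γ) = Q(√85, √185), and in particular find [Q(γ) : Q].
[Q(γ) : Q] = 4 (equivalently, Q(γ) = Q(√85, √185))

Obviously Q(γ) ⊆ Q(√85, √185), and [Q(√85, √185):Q] = 4 (since 85, 185 are distinct squarefree integers > 1 with 15725 not a perfect square). To show equality we compute the minimal polynomial of γ. From γ = √85 + √185: γ^2 = 85 + 2√(15725) + 185 = 270 + 2√(15725), so γ^2 - 270 = 2√(15725); squaring, (γ^2 - 270)^2 = 4·15725, i.e. γ^4 - 540γ^2 + 72900 - 62900 = 0, i.e. γ^4 - 540γ^2 + 10000 = 0. So γ is a root of x^4 - 540x^2 + 10000. This polynomial is irreducible over Q: it has no rational root (each ±√85 ± √185 is irrational), and any factorization into two quadratics over Q would force √(15725) ∈ Q (pairing opposite roots) or √85, √185 ∈ Q (other pairings), all impossible. Hence [Q(γ):Q] = 4 = [Q(√85, √185):Q], so Q(γ) = Q(√85, √185).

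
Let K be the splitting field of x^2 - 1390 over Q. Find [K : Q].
[K : Q] = 2

f(x) = x^2 - 1390 factors as (x - √1390)(x + √1390). The splitting field is K = Q(√1390). Since 1390 is squarefree and > 1, it is not a perfect square, so x^2 - 1390 is irreducible over Q and [Q(√1390) : Q] = 2. Hence [K : Q] = 2.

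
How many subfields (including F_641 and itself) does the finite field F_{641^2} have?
F_{641^2} has 2 subfields

The subfields of F_{p^n} are exactly the fields F_{p^d} for d | n (each is the fixed field of the unique index-d subgroup of Gal(F_{p^n}/F_p) ≅ Z/nZ). The divisors of n = 2 are {1, 2}, giving 2 subfields: F_{641^1}, F_{641^2}.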